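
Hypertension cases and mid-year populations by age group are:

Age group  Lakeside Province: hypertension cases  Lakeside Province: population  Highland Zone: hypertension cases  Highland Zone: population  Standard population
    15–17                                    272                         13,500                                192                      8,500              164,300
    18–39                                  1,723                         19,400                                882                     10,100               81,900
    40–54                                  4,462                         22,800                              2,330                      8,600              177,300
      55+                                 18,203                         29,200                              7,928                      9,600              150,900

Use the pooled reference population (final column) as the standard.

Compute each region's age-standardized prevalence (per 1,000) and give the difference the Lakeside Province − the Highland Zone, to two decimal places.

Age-specific rates per 1,000 for the Lakeside Province: 20.148, 88.814, 195.702, 623.390.
For the Highland Zone: 22.588, 87.327, 270.930, 825.833.
Standard total = 574,400; weights = 0.2860, 0.1426, 0.3087, 0.2627.
The Lakeside Province: 0.2860×20.148 + 0.1426×88.814 + 0.3087×195.702 + 0.2627×623.390 = 242.6041 per 1,000.
The Highland Zone: 0.2860×22.588 + 0.1426×87.327 + 0.3087×270.930 + 0.2627×825.833 = 319.4942 per 1,000.
Difference = 242.6041 − 319.4942 = -76.8902.

-76.89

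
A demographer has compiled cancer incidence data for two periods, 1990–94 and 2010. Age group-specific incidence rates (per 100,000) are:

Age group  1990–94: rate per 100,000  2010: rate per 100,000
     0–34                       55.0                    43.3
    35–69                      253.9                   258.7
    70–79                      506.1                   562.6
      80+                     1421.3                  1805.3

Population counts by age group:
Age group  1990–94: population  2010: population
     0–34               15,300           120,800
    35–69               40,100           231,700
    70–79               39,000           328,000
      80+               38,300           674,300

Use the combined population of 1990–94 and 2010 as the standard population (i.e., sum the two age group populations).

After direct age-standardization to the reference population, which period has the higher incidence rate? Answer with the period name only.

Combined standard total = 1,487,500; weights = 0.0915, 0.1827, 0.2467, 0.4791.
1990–94: 0.0915×55.0 + 0.1827×253.9 + 0.2467×506.1 + 0.4791×1421.3 = 857.1782 per 100,000.
2010: 0.0915×43.3 + 0.1827×258.7 + 0.2467×562.6 + 0.4791×1805.3 = 1054.8832 per 100,000.

2010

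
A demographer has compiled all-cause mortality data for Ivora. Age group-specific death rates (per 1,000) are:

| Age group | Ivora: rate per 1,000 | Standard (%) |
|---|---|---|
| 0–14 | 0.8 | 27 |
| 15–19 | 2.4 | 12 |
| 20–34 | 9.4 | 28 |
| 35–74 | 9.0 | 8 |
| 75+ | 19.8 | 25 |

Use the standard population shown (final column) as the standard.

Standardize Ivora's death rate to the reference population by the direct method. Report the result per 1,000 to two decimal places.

8.81

Standard weights: 0.27, 0.12, 0.28, 0.08, 0.25.
Standardized rate: 0.2700×0.8 + 0.1200×2.4 + 0.2800×9.4 + 0.0800×9.0 + 0.2500×19.8 = 8.8060 per 1,000.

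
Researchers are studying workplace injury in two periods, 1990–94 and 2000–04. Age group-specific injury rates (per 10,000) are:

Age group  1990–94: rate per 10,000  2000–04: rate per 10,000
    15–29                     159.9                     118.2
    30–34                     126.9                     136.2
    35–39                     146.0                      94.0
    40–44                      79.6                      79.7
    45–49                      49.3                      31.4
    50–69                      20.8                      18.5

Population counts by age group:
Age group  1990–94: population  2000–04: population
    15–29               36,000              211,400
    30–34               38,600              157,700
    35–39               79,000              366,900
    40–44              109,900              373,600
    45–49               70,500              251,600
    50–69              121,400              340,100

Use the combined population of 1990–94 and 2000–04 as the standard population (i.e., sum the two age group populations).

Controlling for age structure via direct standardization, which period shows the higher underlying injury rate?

1990–94

Combined standard total = 2,156,700; weights = 0.1147, 0.0910, 0.2068, 0.2242, 0.1493, 0.2140.
1990–94: 0.1147×159.9 + 0.0910×126.9 + 0.2068×146.0 + 0.2242×79.6 + 0.1493×49.3 + 0.2140×20.8 = 89.7373 per 10,000.
2000–04: 0.1147×118.2 + 0.0910×136.2 + 0.2068×94.0 + 0.2242×79.7 + 0.1493×31.4 + 0.2140×18.5 = 71.9061 per 10,000.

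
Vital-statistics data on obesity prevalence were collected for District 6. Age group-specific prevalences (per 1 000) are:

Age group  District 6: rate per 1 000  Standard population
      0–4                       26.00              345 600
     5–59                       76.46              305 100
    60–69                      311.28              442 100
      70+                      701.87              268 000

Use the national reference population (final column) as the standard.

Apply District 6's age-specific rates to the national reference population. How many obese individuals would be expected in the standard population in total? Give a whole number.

358032

Expected obese individuals = Σ (standard pop × age-specific rate ÷ 1 000)
= 345 600×26.00/1 000 + 305 100×76.46/1 000 + 442 100×311.28/1 000 + 268 000×701.87/1 000
= 8985.60 + 23327.95 + 137616.89 + 188101.16 = 358031.59.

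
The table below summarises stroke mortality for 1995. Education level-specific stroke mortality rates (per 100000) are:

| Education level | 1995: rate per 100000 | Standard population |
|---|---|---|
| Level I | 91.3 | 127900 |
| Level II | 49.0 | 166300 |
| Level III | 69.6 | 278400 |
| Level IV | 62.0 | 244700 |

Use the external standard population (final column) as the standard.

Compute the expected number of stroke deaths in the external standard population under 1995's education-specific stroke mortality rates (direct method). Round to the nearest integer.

544

Expected stroke deaths = Σ (standard pop × education-specific rate ÷ 100000)
= 127900×91.3/100000 + 166300×49.0/100000 + 278400×69.6/100000 + 244700×62.0/100000
= 116.77 + 81.49 + 193.77 + 151.71 = 543.74.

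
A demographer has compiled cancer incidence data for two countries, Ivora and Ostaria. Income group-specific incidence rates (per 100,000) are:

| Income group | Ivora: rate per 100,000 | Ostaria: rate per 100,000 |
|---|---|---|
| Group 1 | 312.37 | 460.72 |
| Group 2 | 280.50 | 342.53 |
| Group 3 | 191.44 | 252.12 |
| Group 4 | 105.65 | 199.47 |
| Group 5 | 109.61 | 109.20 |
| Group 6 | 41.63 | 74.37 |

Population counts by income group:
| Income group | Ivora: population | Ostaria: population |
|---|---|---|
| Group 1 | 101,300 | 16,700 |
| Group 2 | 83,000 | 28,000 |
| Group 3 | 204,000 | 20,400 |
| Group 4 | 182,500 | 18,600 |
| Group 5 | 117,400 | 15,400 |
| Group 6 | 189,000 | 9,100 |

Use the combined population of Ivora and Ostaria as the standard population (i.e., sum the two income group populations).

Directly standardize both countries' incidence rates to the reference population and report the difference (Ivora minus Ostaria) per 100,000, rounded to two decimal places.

Combined standard total = 985,400; weights = 0.1197, 0.1126, 0.2277, 0.2041, 0.1348, 0.2010.
Ivora: 0.1197×312.37 + 0.1126×280.50 + 0.2277×191.44 + 0.2041×105.65 + 0.1348×109.61 + 0.2010×41.63 = 157.3002 per 100,000.
Ostaria: 0.1197×460.72 + 0.1126×342.53 + 0.2277×252.12 + 0.2041×199.47 + 0.1348×109.20 + 0.2010×74.37 = 221.5439 per 100,000.
Difference = 157.3002 − 221.5439 = -64.2437.

-64.24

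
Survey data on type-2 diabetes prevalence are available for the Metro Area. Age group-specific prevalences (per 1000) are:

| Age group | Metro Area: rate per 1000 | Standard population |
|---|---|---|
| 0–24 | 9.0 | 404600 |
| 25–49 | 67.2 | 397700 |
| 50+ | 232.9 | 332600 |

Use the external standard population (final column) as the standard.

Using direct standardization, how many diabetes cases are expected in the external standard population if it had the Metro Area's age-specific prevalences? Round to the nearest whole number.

Expected diabetes cases = Σ (standard pop × age-specific rate ÷ 1000)
= 404600×9.0/1000 + 397700×67.2/1000 + 332600×232.9/1000
= 3641.40 + 26725.44 + 77462.54 = 107829.38.

107829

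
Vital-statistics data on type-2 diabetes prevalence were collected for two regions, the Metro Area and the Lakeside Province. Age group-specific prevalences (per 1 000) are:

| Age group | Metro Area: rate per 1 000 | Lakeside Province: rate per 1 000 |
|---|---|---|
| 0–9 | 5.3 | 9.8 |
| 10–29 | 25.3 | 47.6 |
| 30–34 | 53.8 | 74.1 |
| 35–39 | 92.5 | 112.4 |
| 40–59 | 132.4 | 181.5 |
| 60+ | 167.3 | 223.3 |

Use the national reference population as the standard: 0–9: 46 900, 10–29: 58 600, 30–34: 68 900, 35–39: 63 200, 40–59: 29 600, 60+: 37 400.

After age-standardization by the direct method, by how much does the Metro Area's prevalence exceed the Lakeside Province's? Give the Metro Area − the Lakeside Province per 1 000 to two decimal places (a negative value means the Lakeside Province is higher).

Standard total = 304 600; weights = 0.1540, 0.1924, 0.2262, 0.2075, 0.0972, 0.1228.
The Metro Area: 0.1540×5.3 + 0.1924×25.3 + 0.2262×53.8 + 0.2075×92.5 + 0.0972×132.4 + 0.1228×167.3 = 70.4532 per 1 000.
The Lakeside Province: 0.1540×9.8 + 0.1924×47.6 + 0.2262×74.1 + 0.2075×112.4 + 0.0972×181.5 + 0.1228×223.3 = 95.8042 per 1 000.
Difference = 70.4532 − 95.8042 = -25.3511.

-25.35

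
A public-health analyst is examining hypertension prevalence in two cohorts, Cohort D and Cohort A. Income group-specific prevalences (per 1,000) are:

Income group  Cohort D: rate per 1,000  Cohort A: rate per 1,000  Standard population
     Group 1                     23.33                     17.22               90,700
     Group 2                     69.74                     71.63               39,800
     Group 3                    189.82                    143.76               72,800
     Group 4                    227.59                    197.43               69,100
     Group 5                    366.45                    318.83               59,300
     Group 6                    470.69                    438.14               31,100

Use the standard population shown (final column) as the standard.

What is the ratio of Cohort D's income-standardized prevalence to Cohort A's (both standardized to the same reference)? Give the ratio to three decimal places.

Standard total = 362,800; weights = 0.2500, 0.1097, 0.2007, 0.1905, 0.1635, 0.0857.
Cohort D: 0.2500×23.33 + 0.1097×69.74 + 0.2007×189.82 + 0.1905×227.59 + 0.1635×366.45 + 0.0857×470.69 = 195.1654 per 1,000.
Cohort A: 0.2500×17.22 + 0.1097×71.63 + 0.2007×143.76 + 0.1905×197.43 + 0.1635×318.83 + 0.0857×438.14 = 168.2846 per 1,000.
Ratio = 195.1654 ÷ 168.2846 = 1.15973.

1.160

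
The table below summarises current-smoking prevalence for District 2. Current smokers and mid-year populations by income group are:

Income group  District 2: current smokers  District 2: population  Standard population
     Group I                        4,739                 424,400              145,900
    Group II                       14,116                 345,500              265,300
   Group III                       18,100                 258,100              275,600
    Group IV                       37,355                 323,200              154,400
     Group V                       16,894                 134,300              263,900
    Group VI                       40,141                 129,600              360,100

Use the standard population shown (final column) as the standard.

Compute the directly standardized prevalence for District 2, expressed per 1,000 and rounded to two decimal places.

Income-specific rates per 1,000 for District 2: 11.166, 40.857, 70.128, 115.579, 125.793, 309.730.
Standard total = 1,465,200; weights = 0.0996, 0.1811, 0.1881, 0.1054, 0.1801, 0.2458.
Standardized rate: 0.0996×11.166 + 0.1811×40.857 + 0.1881×70.128 + 0.1054×115.579 + 0.1801×125.793 + 0.2458×309.730 = 132.6587 per 1,000.

132.66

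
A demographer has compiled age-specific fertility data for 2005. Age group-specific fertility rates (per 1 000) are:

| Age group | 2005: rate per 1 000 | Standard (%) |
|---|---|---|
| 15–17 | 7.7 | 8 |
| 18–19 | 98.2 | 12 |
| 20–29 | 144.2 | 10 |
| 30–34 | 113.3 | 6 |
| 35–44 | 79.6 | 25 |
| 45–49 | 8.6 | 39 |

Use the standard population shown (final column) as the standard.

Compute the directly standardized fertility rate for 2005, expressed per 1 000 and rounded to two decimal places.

56.87

Standard weights: 0.08, 0.12, 0.10, 0.06, 0.25, 0.39.
Standardized rate: 0.0800×7.7 + 0.1200×98.2 + 0.1000×144.2 + 0.0600×113.3 + 0.2500×79.6 + 0.3900×8.6 = 56.8720 per 1 000.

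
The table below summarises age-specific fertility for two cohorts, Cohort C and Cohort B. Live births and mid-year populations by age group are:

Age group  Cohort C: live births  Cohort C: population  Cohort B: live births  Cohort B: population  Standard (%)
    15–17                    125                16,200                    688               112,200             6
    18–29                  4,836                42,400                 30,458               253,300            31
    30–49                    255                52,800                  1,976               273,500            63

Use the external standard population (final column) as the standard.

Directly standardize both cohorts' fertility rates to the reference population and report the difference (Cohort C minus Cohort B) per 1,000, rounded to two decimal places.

Age-specific rates per 1,000 for Cohort C: 7.716, 114.057, 4.830.
For Cohort B: 6.132, 120.245, 7.225.
Standard weights: 0.06, 0.31, 0.63.
Cohort C: 0.0600×7.716 + 0.3100×114.057 + 0.6300×4.830 = 38.8631 per 1,000.
Cohort B: 0.0600×6.132 + 0.3100×120.245 + 0.6300×7.225 = 42.1955 per 1,000.
Difference = 38.8631 − 42.1955 = -3.3323.

-3.33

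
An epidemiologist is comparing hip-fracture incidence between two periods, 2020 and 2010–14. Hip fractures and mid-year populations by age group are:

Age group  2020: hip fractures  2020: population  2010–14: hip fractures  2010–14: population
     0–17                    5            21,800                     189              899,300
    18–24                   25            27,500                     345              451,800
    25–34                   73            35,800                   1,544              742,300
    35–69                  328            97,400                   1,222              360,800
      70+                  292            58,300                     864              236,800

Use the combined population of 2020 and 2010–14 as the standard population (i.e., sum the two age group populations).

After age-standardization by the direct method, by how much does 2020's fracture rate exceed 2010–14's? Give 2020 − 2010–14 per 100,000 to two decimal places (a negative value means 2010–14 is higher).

Age-specific rates per 100,000 for 2020: 22.94, 90.91, 203.91, 336.76, 500.86.
For 2010–14: 21.02, 76.36, 208.00, 338.69, 364.86.
Combined standard total = 2,931,800; weights = 0.3142, 0.1635, 0.2654, 0.1563, 0.1007.
2020: 0.3142×22.94 + 0.1635×90.91 + 0.2654×203.91 + 0.1563×336.76 + 0.1007×500.86 = 179.2299 per 100,000.
2010–14: 0.3142×21.02 + 0.1635×76.36 + 0.2654×208.00 + 0.1563×338.69 + 0.1007×364.86 = 163.9487 per 100,000.
Difference = 179.2299 − 163.9487 = 15.2812.

15.28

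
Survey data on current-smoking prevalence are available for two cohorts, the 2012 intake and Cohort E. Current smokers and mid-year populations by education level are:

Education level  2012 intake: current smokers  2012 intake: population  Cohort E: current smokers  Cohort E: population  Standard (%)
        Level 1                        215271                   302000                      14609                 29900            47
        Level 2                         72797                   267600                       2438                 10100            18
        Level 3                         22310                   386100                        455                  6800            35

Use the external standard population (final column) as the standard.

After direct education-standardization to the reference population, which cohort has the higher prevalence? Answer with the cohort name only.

Education-specific rates per 1000 for the 2012 intake: 712.818, 272.037, 57.783.
For Cohort E: 488.595, 241.386, 66.912.
Standard weights: 0.47, 0.18, 0.35.
The 2012 intake: 0.4700×712.818 + 0.1800×272.037 + 0.3500×57.783 = 404.2150 per 1000.
Cohort E: 0.4700×488.595 + 0.1800×241.386 + 0.3500×66.912 = 296.5084 per 1000.
The crude rates (324.77 vs 373.97) would put Cohort E higher, but that reflects its education composition; once standardized to a common education structure, the 2012 intake has the higher underlying rate.

2012 intake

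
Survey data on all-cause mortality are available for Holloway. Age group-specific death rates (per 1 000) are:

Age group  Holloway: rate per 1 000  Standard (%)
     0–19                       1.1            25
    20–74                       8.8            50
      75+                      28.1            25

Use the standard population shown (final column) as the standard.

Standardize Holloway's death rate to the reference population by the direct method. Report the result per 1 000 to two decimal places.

Standard weights: 0.25, 0.50, 0.25.
Standardized rate: 0.2500×1.1 + 0.5000×8.8 + 0.2500×28.1 = 11.7000 per 1 000.

11.70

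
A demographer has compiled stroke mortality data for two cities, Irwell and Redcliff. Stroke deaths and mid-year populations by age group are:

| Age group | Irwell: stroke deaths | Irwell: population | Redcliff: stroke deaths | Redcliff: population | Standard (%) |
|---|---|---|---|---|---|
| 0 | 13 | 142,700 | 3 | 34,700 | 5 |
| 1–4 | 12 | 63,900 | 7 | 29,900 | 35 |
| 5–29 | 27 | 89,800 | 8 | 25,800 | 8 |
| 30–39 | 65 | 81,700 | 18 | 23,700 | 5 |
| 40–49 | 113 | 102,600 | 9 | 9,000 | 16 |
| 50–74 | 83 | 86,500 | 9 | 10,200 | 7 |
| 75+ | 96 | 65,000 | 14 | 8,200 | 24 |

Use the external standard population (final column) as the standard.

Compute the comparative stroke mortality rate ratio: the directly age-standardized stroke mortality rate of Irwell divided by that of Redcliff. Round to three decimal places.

Age-specific rates per 100,000 for Irwell: 9.11, 18.78, 30.07, 79.56, 110.14, 95.95, 147.69.
For Redcliff: 8.65, 23.41, 31.01, 75.95, 100.00, 88.24, 170.73.
Standard weights: 0.05, 0.35, 0.08, 0.05, 0.16, 0.07, 0.24.
Irwell: 0.0500×9.11 + 0.3500×18.78 + 0.0800×30.07 + 0.0500×79.56 + 0.1600×110.14 + 0.0700×95.95 + 0.2400×147.69 = 73.1963 per 100,000.
Redcliff: 0.0500×8.65 + 0.3500×23.41 + 0.0800×31.01 + 0.0500×75.95 + 0.1600×100.00 + 0.0700×88.24 + 0.2400×170.73 = 78.0564 per 100,000.
Ratio = 73.1963 ÷ 78.0564 = 0.93774.

0.938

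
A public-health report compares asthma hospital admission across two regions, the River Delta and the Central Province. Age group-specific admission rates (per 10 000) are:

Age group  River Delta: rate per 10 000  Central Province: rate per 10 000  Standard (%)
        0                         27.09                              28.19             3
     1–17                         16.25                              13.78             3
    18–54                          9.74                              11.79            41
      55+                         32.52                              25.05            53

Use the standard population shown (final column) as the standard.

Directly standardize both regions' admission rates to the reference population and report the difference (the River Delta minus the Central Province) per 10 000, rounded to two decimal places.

Standard weights: 0.03, 0.03, 0.41, 0.53.
The River Delta: 0.0300×27.09 + 0.0300×16.25 + 0.4100×9.74 + 0.5300×32.52 = 22.5292 per 10 000.
The Central Province: 0.0300×28.19 + 0.0300×13.78 + 0.4100×11.79 + 0.5300×25.05 = 19.3695 per 10 000.
Difference = 22.5292 − 19.3695 = 3.1597.

3.16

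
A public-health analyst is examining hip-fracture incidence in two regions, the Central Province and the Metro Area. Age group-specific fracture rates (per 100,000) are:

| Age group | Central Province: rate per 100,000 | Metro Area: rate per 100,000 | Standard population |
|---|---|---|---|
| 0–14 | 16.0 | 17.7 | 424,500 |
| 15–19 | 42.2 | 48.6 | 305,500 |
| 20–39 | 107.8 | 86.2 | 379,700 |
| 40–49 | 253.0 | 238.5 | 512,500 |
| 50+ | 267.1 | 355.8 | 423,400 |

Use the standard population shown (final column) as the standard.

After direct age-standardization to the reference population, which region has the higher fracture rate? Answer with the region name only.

Standard total = 2,045,600; weights = 0.2075, 0.1493, 0.1856, 0.2505, 0.2070.
The Central Province: 0.2075×16.0 + 0.1493×42.2 + 0.1856×107.8 + 0.2505×253.0 + 0.2070×267.1 = 148.3029 per 100,000.
The Metro Area: 0.2075×17.7 + 0.1493×48.6 + 0.1856×86.2 + 0.2505×238.5 + 0.2070×355.8 = 160.3285 per 100,000.

Metro Area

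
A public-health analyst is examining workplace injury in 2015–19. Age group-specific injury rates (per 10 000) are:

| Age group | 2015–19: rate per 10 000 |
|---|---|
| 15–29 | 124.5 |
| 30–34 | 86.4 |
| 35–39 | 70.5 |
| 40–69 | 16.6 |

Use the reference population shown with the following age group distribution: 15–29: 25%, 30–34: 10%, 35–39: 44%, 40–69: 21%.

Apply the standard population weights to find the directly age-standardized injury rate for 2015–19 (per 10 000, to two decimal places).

74.27

Standard weights: 0.25, 0.10, 0.44, 0.21.
Standardized rate: 0.2500×124.5 + 0.1000×86.4 + 0.4400×70.5 + 0.2100×16.6 = 74.2710 per 10 000.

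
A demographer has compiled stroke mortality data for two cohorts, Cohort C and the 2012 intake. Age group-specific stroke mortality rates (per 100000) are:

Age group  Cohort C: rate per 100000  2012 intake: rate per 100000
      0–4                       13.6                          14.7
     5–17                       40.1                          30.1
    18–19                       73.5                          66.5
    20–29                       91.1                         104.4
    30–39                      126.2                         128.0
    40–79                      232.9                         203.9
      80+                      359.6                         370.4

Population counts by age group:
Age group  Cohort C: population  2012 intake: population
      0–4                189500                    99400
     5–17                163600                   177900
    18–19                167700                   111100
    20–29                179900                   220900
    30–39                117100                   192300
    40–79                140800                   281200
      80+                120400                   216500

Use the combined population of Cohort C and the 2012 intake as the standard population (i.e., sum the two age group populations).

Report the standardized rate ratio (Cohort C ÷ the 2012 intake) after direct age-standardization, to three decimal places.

Combined standard total = 2378300; weights = 0.1215, 0.1436, 0.1172, 0.1685, 0.1301, 0.1774, 0.1417.
Cohort C: 0.1215×13.6 + 0.1436×40.1 + 0.1172×73.5 + 0.1685×91.1 + 0.1301×126.2 + 0.1774×232.9 + 0.1417×359.6 = 140.0610 per 100000.
The 2012 intake: 0.1215×14.7 + 0.1436×30.1 + 0.1172×66.5 + 0.1685×104.4 + 0.1301×128.0 + 0.1774×203.9 + 0.1417×370.4 = 136.7979 per 100000.
Ratio = 140.0610 ÷ 136.7979 = 1.02385.

1.024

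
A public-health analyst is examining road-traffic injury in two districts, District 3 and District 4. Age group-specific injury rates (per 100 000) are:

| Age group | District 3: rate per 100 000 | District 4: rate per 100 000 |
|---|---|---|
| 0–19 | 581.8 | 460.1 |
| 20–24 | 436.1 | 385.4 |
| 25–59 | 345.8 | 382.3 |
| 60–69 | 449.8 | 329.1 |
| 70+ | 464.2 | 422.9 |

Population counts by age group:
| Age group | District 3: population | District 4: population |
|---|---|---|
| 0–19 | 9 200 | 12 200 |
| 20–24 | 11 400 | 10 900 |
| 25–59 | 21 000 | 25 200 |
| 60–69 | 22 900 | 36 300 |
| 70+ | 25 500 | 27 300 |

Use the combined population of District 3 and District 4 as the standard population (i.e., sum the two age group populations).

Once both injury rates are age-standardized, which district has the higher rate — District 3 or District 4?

Combined standard total = 201 900; weights = 0.1060, 0.1105, 0.2288, 0.2932, 0.2615.
District 3: 0.1060×581.8 + 0.1105×436.1 + 0.2288×345.8 + 0.2932×449.8 + 0.2615×464.2 = 442.2458 per 100 000.
District 4: 0.1060×460.1 + 0.1105×385.4 + 0.2288×382.3 + 0.2932×329.1 + 0.2615×422.9 = 385.9072 per 100 000.

District 3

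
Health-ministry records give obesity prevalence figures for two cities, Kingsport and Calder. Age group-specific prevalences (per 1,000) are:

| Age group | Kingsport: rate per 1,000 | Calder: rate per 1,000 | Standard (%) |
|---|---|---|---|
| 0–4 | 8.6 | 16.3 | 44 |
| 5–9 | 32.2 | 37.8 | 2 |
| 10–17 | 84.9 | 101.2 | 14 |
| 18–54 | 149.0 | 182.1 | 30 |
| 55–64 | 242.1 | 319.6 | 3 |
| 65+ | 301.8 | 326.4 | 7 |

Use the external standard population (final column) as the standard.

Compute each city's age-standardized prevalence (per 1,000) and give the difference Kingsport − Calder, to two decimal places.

-19.76

Standard weights: 0.44, 0.02, 0.14, 0.30, 0.03, 0.07.
Kingsport: 0.4400×8.6 + 0.0200×32.2 + 0.1400×84.9 + 0.3000×149.0 + 0.0300×242.1 + 0.0700×301.8 = 89.4030 per 1,000.
Calder: 0.4400×16.3 + 0.0200×37.8 + 0.1400×101.2 + 0.3000×182.1 + 0.0300×319.6 + 0.0700×326.4 = 109.1620 per 1,000.
Difference = 89.4030 − 109.1620 = -19.7590.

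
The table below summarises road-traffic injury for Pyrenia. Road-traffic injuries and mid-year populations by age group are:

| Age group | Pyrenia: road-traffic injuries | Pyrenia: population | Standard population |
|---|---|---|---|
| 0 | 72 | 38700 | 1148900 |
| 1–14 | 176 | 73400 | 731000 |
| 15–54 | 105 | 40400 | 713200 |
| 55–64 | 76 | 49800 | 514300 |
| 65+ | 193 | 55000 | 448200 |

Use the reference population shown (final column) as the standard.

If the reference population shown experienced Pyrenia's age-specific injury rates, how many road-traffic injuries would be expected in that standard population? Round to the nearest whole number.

8102

Age-specific rates per 100000 for Pyrenia: 186.05, 239.78, 259.90, 152.61, 350.91.
Expected road-traffic injuries = Σ (standard pop × age-specific rate ÷ 100000)
= 1148900×186.05/100000 + 731000×239.78/100000 + 713200×259.90/100000 + 514300×152.61/100000 + 448200×350.91/100000
= 2137.49 + 1752.81 + 1853.61 + 784.88 + 1572.77 = 8101.56.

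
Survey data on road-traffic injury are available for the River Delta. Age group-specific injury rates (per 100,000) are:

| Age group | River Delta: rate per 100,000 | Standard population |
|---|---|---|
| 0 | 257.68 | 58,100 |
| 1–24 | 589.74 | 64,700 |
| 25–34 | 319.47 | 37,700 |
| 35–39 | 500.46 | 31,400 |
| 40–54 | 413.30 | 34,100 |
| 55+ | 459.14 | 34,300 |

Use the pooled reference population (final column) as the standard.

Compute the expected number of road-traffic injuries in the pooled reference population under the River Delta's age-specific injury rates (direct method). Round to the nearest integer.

Expected road-traffic injuries = Σ (standard pop × age-specific rate ÷ 100,000)
= 58,100×257.68/100,000 + 64,700×589.74/100,000 + 37,700×319.47/100,000 + 31,400×500.46/100,000 + 34,100×413.30/100,000 + 34,300×459.14/100,000
= 149.71 + 381.56 + 120.44 + 157.14 + 140.94 + 157.49 = 1107.28.

1107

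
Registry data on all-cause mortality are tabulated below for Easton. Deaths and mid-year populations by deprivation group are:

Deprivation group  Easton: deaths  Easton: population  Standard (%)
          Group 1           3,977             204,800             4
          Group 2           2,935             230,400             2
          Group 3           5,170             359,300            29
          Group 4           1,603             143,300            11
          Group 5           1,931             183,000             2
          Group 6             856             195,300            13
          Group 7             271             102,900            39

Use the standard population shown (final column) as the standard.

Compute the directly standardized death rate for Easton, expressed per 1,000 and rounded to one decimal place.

Deprivation-specific rates per 1,000 for Easton: 19.419, 12.739, 14.389, 11.186, 10.552, 4.383, 2.634.
Standard weights: 0.04, 0.02, 0.29, 0.11, 0.02, 0.13, 0.39.
Standardized rate: 0.0400×19.419 + 0.0200×12.739 + 0.2900×14.389 + 0.1100×11.186 + 0.0200×10.552 + 0.1300×4.383 + 0.3900×2.634 = 8.2428 per 1,000.

8.2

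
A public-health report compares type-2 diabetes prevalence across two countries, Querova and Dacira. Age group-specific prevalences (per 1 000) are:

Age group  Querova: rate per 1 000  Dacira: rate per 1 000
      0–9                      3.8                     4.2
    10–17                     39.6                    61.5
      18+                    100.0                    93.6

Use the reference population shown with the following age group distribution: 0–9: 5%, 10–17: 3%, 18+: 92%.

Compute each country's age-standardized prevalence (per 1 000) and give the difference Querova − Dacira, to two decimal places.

5.21

Standard weights: 0.05, 0.03, 0.92.
Querova: 0.0500×3.8 + 0.0300×39.6 + 0.9200×100.0 = 93.3780 per 1 000.
Dacira: 0.0500×4.2 + 0.0300×61.5 + 0.9200×93.6 = 88.1670 per 1 000.
Difference = 93.3780 − 88.1670 = 5.2110.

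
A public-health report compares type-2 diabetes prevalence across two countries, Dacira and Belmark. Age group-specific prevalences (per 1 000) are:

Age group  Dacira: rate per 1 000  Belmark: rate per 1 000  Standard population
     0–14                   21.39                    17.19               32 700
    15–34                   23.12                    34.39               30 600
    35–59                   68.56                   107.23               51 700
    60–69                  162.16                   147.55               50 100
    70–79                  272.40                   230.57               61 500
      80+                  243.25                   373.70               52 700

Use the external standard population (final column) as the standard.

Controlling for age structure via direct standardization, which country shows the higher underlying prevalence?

Standard total = 279 300; weights = 0.1171, 0.1096, 0.1851, 0.1794, 0.2202, 0.1887.
Dacira: 0.1171×21.39 + 0.1096×23.12 + 0.1851×68.56 + 0.1794×162.16 + 0.2202×272.40 + 0.1887×243.25 = 152.6945 per 1 000.
Belmark: 0.1171×17.19 + 0.1096×34.39 + 0.1851×107.23 + 0.1794×147.55 + 0.2202×230.57 + 0.1887×373.70 = 173.3782 per 1 000.

Belmark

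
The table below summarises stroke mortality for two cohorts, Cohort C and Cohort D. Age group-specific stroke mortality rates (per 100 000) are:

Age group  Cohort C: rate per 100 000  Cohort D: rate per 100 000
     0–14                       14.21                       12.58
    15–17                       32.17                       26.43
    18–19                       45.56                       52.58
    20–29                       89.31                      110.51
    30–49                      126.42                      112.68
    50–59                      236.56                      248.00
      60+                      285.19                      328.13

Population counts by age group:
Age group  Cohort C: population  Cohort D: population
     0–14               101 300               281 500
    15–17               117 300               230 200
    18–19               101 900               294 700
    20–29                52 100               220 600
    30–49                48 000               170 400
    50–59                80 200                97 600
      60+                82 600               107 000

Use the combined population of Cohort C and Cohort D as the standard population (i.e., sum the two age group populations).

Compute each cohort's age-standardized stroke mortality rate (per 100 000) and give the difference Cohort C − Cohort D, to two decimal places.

Combined standard total = 1 985 400; weights = 0.1928, 0.1750, 0.1998, 0.1374, 0.1100, 0.0896, 0.0955.
Cohort C: 0.1928×14.21 + 0.1750×32.17 + 0.1998×45.56 + 0.1374×89.31 + 0.1100×126.42 + 0.0896×236.56 + 0.0955×285.19 = 92.0646 per 100 000.
Cohort D: 0.1928×12.58 + 0.1750×26.43 + 0.1998×52.58 + 0.1374×110.51 + 0.1100×112.68 + 0.0896×248.00 + 0.0955×328.13 = 98.6736 per 100 000.
Difference = 92.0646 − 98.6736 = -6.6089.

-6.61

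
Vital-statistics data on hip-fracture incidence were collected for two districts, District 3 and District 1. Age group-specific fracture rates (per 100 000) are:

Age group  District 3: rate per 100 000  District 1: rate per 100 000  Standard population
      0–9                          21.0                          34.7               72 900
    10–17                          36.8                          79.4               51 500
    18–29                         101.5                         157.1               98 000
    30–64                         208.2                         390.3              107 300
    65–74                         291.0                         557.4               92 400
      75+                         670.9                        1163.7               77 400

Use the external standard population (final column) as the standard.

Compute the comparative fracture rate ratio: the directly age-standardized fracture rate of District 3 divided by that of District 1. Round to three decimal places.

Standard total = 499 500; weights = 0.1459, 0.1031, 0.1962, 0.2148, 0.1850, 0.1550.
District 3: 0.1459×21.0 + 0.1031×36.8 + 0.1962×101.5 + 0.2148×208.2 + 0.1850×291.0 + 0.1550×670.9 = 229.2873 per 100 000.
District 1: 0.1459×34.7 + 0.1031×79.4 + 0.1962×157.1 + 0.2148×390.3 + 0.1850×557.4 + 0.1550×1163.7 = 411.3471 per 100 000.
Ratio = 229.2873 ÷ 411.3471 = 0.55741.

0.557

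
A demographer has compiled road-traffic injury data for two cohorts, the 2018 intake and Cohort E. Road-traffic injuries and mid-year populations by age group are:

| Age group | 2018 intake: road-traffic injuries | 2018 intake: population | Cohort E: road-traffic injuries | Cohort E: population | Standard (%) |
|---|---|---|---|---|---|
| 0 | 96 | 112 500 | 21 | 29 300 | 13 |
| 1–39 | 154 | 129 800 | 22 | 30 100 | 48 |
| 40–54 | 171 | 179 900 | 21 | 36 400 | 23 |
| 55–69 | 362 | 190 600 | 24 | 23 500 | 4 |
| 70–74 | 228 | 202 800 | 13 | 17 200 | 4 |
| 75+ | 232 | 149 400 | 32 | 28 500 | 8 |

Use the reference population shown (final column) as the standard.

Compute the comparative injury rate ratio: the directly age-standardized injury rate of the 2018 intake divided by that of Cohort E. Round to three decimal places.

1.551

Age-specific rates per 100 000 for the 2018 intake: 85.33, 118.64, 95.05, 189.93, 112.43, 155.29.
For Cohort E: 71.67, 73.09, 57.69, 102.13, 75.58, 112.28.
Standard weights: 0.13, 0.48, 0.23, 0.04, 0.04, 0.08.
The 2018 intake: 0.1300×85.33 + 0.4800×118.64 + 0.2300×95.05 + 0.0400×189.93 + 0.0400×112.43 + 0.0800×155.29 = 114.4218 per 100 000.
Cohort E: 0.1300×71.67 + 0.4800×73.09 + 0.2300×57.69 + 0.0400×102.13 + 0.0400×75.58 + 0.0800×112.28 = 73.7605 per 100 000.
Ratio = 114.4218 ÷ 73.7605 = 1.55126.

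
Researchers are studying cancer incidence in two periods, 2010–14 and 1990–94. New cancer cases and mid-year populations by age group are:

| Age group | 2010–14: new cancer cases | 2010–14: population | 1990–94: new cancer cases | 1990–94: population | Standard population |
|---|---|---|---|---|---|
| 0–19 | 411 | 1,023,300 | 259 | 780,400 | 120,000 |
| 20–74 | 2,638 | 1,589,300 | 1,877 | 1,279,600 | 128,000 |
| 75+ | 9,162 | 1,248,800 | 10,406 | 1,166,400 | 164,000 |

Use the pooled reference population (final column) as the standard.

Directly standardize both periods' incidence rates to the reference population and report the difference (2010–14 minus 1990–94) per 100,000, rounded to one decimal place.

-55.1

Age-specific rates per 100,000 for 2010–14: 40.16, 165.99, 733.66.
For 1990–94: 33.19, 146.69, 892.15.
Standard total = 412,000; weights = 0.2913, 0.3107, 0.3981.
2010–14: 0.2913×40.16 + 0.3107×165.99 + 0.3981×733.66 = 355.3076 per 100,000.
1990–94: 0.2913×33.19 + 0.3107×146.69 + 0.3981×892.15 = 410.3653 per 100,000.
Difference = 355.3076 − 410.3653 = -55.0577.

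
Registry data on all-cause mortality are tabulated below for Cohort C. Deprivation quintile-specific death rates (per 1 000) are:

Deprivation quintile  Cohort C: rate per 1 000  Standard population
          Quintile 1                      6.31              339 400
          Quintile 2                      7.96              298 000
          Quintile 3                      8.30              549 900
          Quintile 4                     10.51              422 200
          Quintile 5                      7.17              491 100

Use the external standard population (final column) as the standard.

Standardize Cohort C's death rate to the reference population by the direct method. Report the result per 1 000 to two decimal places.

8.11

Standard total = 2 100 600; weights = 0.1616, 0.1419, 0.2618, 0.2010, 0.2338.
Standardized rate: 0.1616×6.31 + 0.1419×7.96 + 0.2618×8.30 + 0.2010×10.51 + 0.2338×7.17 = 8.1102 per 1 000.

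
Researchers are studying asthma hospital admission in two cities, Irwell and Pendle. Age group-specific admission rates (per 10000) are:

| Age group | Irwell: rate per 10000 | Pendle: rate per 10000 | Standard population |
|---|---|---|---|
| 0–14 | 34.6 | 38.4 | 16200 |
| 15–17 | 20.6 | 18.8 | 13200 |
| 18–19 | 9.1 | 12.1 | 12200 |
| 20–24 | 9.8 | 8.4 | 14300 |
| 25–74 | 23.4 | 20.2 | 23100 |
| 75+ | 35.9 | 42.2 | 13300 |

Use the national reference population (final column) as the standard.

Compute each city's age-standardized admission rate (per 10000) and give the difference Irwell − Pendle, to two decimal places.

-0.70

Standard total = 92300; weights = 0.1755, 0.1430, 0.1322, 0.1549, 0.2503, 0.1441.
Irwell: 0.1755×34.6 + 0.1430×20.6 + 0.1322×9.1 + 0.1549×9.8 + 0.2503×23.4 + 0.1441×35.9 = 22.7693 per 10000.
Pendle: 0.1755×38.4 + 0.1430×18.8 + 0.1322×12.1 + 0.1549×8.4 + 0.2503×20.2 + 0.1441×42.2 = 23.4654 per 10000.
Difference = 22.7693 − 23.4654 = -0.6961.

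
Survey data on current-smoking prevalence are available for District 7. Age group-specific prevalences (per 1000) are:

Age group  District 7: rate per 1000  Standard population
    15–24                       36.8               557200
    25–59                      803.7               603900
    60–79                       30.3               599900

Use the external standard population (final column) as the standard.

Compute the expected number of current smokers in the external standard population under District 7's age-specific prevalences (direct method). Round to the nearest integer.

524036

Expected current smokers = Σ (standard pop × age-specific rate ÷ 1000)
= 557200×36.8/1000 + 603900×803.7/1000 + 599900×30.3/1000
= 20504.96 + 485354.43 + 18176.97 = 524036.36.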